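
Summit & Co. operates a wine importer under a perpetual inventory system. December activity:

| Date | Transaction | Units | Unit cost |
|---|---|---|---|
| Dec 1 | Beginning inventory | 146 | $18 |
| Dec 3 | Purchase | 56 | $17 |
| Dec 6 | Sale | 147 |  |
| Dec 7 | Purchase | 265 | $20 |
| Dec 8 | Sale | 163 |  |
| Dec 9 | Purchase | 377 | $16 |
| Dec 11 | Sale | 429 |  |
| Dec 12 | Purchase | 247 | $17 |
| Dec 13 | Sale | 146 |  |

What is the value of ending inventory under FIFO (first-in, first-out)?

Dec 6, 147 sold [FIFO — oldest first]: 146 @ $18 + 1 @ $17 = $2,645
Dec 8, 163 sold [FIFO — oldest first]: 55 @ $17 + 108 @ $20 = $3,095
Dec 11, 429 sold [FIFO — oldest first]: 157 @ $20 + 272 @ $16 = $7,492
Dec 13, 146 sold [FIFO — oldest first]: 105 @ $16 + 41 @ $17 = $2,377
Total COGS = $2,645 + $3,095 + $7,492 + $2,377 = $15,609
Ending inventory: 206 @ $17 = $3,502

Ending inventory = $3,502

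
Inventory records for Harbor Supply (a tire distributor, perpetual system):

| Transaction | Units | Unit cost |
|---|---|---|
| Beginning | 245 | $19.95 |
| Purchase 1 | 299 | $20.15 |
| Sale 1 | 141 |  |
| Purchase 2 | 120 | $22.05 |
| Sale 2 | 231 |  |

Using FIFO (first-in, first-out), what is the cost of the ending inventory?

Ending inventory = $6,111.80

Sale 1 (141) [FIFO — oldest first]: 141 @ $19.95 = $2,812.95
Sale 2 (231) [FIFO — oldest first]: 104 @ $19.95 + 127 @ $20.15 = $4,633.85
Total COGS = $2,812.95 + $4,633.85 = $7,446.80
Ending inventory: 172 @ $20.15 + 120 @ $22.05 = $6,111.80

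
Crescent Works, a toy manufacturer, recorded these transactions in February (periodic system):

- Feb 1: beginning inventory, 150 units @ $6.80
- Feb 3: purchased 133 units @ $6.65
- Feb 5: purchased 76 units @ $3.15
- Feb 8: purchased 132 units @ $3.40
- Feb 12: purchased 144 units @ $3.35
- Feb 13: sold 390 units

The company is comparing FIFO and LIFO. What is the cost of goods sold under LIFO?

FIFO COGS: 150 @ $6.80 + 133 @ $6.65 + 76 @ $3.15 + 31 @ $3.40 = $2,249.25
LIFO COGS: 144 @ $3.35 + 132 @ $3.40 + 76 @ $3.15 + 38 @ $6.65 = $1,423.30

COGS = $1,423.30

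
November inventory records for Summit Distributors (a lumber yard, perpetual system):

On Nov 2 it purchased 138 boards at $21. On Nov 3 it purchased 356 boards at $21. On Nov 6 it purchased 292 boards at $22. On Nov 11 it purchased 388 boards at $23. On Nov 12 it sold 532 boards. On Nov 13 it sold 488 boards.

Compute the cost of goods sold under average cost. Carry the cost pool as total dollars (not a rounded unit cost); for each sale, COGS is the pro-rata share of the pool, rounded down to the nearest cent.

After Nov 2: 138 on hand, pool $2,898.00 (≈ $21.0000 each)
After Nov 3: 494 on hand, pool $10,374.00 (≈ $21.0000 each)
After Nov 6: 786 on hand, pool $16,798.00 (≈ $21.3715 each)
After Nov 11: 1174 on hand, pool $25,722.00 (≈ $21.9097 each)
Nov 12, sell 532: 532/1174 × $25,722.00 → $11,655.96
Nov 13, sell 488: 488/642 × $14,066.04 → $10,691.94
Total COGS = $11,655.96 + $10,691.94 = $22,347.90
Ending inventory (cost pool remaining) = $3,374.10

COGS = $22,347.90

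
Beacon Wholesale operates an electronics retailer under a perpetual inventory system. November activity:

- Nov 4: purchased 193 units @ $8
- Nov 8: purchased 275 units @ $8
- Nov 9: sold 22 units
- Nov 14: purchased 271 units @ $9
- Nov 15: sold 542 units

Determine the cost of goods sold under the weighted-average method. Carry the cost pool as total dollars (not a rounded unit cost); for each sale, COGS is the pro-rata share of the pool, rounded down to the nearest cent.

After Nov 4: 193 on hand, pool $1,544.00 (≈ $8.0000 each)
After Nov 8: 468 on hand, pool $3,744.00 (≈ $8.0000 each)
Nov 9, sell 22: 22/468 × $3,744.00 → $176.00
After Nov 14: 717 on hand, pool $6,007.00 (≈ $8.3780 each)
Nov 15, sell 542: 542/717 × $6,007.00 → $4,540.85
Total COGS = $176.00 + $4,540.85 = $4,716.85
Ending inventory (cost pool remaining) = $1,466.15
Check: goods available $6,183.00 = COGS $4,716.85 + ending $1,466.15

COGS = $4,716.85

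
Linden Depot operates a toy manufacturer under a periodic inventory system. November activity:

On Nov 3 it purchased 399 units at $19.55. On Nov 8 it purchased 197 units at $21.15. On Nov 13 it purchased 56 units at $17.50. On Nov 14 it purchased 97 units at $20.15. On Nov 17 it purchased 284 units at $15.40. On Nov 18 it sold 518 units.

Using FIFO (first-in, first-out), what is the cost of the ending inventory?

Ending inventory = $8,957.85

Nov 18, 518 sold [FIFO — oldest first]: 399 @ $19.55 + 119 @ $21.15 = $10,317.30
Ending inventory: 78 @ $21.15 + 56 @ $17.50 + 97 @ $20.15 + 284 @ $15.40 = $8,957.85
Check: goods available $19,275.15 = COGS $10,317.30 + ending $8,957.85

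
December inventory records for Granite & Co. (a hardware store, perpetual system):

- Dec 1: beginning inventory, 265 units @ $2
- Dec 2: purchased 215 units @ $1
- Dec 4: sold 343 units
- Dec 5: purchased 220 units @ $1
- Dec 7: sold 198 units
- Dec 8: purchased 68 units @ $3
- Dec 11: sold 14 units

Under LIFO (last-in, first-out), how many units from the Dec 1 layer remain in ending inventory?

Dec 4, 343 sold [LIFO — newest first]: 215 @ $1 + 128 @ $2 = $471
Dec 7, 198 sold [LIFO — newest first]: 198 @ $1 = $198
Dec 11, 14 sold [LIFO — newest first]: 14 @ $3 = $42
Total COGS = $471 + $198 + $42 = $711
Ending inventory: 137 @ $2 + 22 @ $1 + 54 @ $3 = $458
Check: goods available $1,169 = COGS $711 + ending $458

137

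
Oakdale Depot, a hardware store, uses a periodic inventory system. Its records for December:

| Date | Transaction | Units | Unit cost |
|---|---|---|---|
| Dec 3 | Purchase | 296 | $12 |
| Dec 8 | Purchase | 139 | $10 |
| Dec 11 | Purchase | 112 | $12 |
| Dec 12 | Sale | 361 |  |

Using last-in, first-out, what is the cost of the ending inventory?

Ending inventory = $2,232

Dec 12, 361 sold [LIFO — newest first]: 112 @ $12 + 139 @ $10 + 110 @ $12 = $4,054
Ending inventory: 186 @ $12 = $2,232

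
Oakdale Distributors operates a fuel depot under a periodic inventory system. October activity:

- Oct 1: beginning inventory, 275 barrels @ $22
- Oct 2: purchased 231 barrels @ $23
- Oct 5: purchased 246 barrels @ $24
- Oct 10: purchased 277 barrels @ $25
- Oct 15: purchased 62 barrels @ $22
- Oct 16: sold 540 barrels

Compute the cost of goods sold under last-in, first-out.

COGS = $13,113

Oct 16, 540 sold [LIFO — newest first]: 62 @ $22 + 277 @ $25 + 201 @ $24 = $13,113
Ending inventory: 275 @ $22 + 231 @ $23 + 45 @ $24 = $12,443
Check: goods available $25,556 = COGS $13,113 + ending $12,443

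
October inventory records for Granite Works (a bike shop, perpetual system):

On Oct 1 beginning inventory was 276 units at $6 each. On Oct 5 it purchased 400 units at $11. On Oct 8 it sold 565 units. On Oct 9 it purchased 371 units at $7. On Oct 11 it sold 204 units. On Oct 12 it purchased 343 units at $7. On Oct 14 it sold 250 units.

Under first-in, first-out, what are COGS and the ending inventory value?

COGS = $8,457; ending inventory = $2,597

Oct 8, 565 sold [FIFO — oldest first]: 276 @ $6 + 289 @ $11 = $4,835
Oct 11, 204 sold [FIFO — oldest first]: 111 @ $11 + 93 @ $7 = $1,872
Oct 14, 250 sold [FIFO — oldest first]: 250 @ $7 = $1,750
Total COGS = $4,835 + $1,872 + $1,750 = $8,457
Ending inventory: 28 @ $7 + 343 @ $7 = $2,597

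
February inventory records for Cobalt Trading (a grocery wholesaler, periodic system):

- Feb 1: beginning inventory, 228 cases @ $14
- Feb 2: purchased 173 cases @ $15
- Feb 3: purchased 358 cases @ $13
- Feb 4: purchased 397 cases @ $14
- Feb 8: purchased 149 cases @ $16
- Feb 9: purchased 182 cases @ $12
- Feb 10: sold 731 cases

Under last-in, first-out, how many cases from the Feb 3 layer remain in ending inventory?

355

Feb 10, 731 sold [LIFO — newest first]: 182 @ $12 + 149 @ $16 + 397 @ $14 + 3 @ $13 = $10,165
Ending inventory: 228 @ $14 + 173 @ $15 + 355 @ $13 = $10,402
Check: goods available $20,567 = COGS $10,165 + ending $10,402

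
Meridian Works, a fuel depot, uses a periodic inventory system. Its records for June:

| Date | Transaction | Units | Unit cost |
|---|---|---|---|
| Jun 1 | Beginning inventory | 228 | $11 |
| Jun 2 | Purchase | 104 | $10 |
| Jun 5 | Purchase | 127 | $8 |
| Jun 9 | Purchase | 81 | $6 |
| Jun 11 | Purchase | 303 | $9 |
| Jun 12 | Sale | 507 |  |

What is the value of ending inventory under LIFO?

Ending inventory = $3,580

Jun 12, 507 sold [LIFO — newest first]: 303 @ $9 + 81 @ $6 + 123 @ $8 = $4,197
Ending inventory: 228 @ $11 + 104 @ $10 + 4 @ $8 = $3,580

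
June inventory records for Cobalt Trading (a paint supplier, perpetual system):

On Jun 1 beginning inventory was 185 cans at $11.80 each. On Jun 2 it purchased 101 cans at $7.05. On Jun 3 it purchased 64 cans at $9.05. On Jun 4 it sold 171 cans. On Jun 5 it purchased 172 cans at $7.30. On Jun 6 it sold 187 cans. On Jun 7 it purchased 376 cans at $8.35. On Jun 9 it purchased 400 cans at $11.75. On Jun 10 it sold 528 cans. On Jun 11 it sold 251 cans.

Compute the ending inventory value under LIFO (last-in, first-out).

Ending inventory = $1,899.80

Jun 4, 171 sold [LIFO — newest first]: 64 @ $9.05 + 101 @ $7.05 + 6 @ $11.80 = $1,362.05
Jun 6, 187 sold [LIFO — newest first]: 172 @ $7.30 + 15 @ $11.80 = $1,432.60
Jun 10, 528 sold [LIFO — newest first]: 400 @ $11.75 + 128 @ $8.35 = $5,768.80
Jun 11, 251 sold [LIFO — newest first]: 248 @ $8.35 + 3 @ $11.80 = $2,106.20
Total COGS = $1,362.05 + $1,432.60 + $5,768.80 + $2,106.20 = $10,669.65
Ending inventory: 161 @ $11.80 = $1,899.80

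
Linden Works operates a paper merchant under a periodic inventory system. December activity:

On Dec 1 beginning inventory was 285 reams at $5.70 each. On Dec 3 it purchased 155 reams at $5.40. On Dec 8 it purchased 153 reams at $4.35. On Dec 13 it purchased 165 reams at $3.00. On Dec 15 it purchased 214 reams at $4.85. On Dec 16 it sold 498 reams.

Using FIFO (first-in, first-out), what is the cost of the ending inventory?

Dec 16, 498 sold [FIFO — oldest first]: 285 @ $5.70 + 155 @ $5.40 + 58 @ $4.35 = $2,713.80
Ending inventory: 95 @ $4.35 + 165 @ $3.00 + 214 @ $4.85 = $1,946.15

Ending inventory = $1,946.15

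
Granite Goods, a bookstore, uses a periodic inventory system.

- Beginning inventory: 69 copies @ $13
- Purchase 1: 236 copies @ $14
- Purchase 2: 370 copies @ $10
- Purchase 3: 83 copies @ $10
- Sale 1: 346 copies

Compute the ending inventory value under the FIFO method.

Sale 1 (346) [FIFO — oldest first]: 69 @ $13 + 236 @ $14 + 41 @ $10 = $4,611
Ending inventory: 329 @ $10 + 83 @ $10 = $4,120

Ending inventory = $4,120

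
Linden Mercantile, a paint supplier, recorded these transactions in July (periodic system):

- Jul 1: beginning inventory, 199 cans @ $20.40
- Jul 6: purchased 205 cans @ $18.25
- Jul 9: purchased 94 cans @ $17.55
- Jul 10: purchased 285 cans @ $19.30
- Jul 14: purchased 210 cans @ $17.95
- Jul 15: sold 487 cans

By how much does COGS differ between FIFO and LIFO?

$141.90

FIFO COGS: 199 @ $20.40 + 205 @ $18.25 + 83 @ $17.55 = $9,257.50
LIFO COGS: 210 @ $17.95 + 277 @ $19.30 = $9,115.60
Difference = |$9,257.50 − $9,115.60| = $141.90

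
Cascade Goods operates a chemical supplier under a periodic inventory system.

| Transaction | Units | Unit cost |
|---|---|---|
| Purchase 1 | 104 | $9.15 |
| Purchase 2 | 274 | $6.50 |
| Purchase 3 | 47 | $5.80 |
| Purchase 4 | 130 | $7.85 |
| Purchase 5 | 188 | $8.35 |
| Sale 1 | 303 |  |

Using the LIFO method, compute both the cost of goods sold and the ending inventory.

COGS = $2,472.55; ending inventory = $3,122.95

Sale 1 (303) [LIFO — newest first]: 188 @ $8.35 + 115 @ $7.85 = $2,472.55
Ending inventory: 104 @ $9.15 + 274 @ $6.50 + 47 @ $5.80 + 15 @ $7.85 = $3,122.95
Check: goods available $5,595.50 = COGS $2,472.55 + ending $3,122.95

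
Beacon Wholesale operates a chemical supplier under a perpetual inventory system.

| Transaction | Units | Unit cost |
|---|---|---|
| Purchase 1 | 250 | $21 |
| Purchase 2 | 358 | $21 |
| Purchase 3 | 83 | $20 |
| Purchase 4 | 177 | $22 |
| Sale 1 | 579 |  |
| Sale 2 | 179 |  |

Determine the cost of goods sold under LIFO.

COGS = $16,012

Sale 1 (579) [LIFO — newest first]: 177 @ $22 + 83 @ $20 + 319 @ $21 = $12,253
Sale 2 (179) [LIFO — newest first]: 39 @ $21 + 140 @ $21 = $3,759
Total COGS = $12,253 + $3,759 = $16,012
Ending inventory: 110 @ $21 = $2,310
Check: goods available $18,322 = COGS $16,012 + ending $2,310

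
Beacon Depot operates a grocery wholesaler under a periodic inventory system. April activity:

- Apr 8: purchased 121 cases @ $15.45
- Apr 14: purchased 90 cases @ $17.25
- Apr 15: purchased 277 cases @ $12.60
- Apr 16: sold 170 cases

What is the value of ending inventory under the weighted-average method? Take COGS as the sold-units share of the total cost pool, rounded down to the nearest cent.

Apr 16, sell 170: 170/488 × $6,912.15 → $2,407.92
Ending inventory (cost pool remaining) = $4,504.23
Check: goods available $6,912.15 = COGS $2,407.92 + ending $4,504.23

Ending inventory = $4,504.23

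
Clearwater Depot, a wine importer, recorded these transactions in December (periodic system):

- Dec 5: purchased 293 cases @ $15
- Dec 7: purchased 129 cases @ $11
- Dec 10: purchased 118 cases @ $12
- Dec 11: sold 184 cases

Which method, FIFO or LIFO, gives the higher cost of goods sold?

FIFO

FIFO COGS: 184 @ $15 = $2,760
LIFO COGS: 118 @ $12 + 66 @ $11 = $2,142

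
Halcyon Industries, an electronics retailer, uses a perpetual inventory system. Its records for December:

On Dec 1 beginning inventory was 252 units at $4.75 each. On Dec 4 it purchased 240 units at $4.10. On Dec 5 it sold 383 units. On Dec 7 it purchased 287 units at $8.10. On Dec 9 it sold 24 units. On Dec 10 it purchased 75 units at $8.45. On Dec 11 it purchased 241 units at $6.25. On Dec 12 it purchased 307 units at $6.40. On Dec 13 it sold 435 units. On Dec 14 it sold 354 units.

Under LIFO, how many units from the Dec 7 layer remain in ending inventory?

97

Dec 5, 383 sold [LIFO — newest first]: 240 @ $4.10 + 143 @ $4.75 = $1,663.25
Dec 9, 24 sold [LIFO — newest first]: 24 @ $8.10 = $194.40
Dec 13, 435 sold [LIFO — newest first]: 307 @ $6.40 + 128 @ $6.25 = $2,764.80
Dec 14, 354 sold [LIFO — newest first]: 113 @ $6.25 + 75 @ $8.45 + 166 @ $8.10 = $2,684.60
Total COGS = $1,663.25 + $194.40 + $2,764.80 + $2,684.60 = $7,307.05
Ending inventory: 109 @ $4.75 + 97 @ $8.10 = $1,303.45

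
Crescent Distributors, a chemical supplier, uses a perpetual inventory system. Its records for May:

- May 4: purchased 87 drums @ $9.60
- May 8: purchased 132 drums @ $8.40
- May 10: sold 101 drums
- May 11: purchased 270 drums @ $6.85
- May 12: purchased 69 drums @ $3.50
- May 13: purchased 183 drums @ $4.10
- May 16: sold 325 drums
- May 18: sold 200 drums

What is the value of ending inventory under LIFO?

May 10, 101 sold [LIFO — newest first]: 101 @ $8.40 = $848.40
May 16, 325 sold [LIFO — newest first]: 183 @ $4.10 + 69 @ $3.50 + 73 @ $6.85 = $1,491.85
May 18, 200 sold [LIFO — newest first]: 197 @ $6.85 + 3 @ $8.40 = $1,374.65
Total COGS = $848.40 + $1,491.85 + $1,374.65 = $3,714.90
Ending inventory: 87 @ $9.60 + 28 @ $8.40 = $1,070.40

Ending inventory = $1,070.40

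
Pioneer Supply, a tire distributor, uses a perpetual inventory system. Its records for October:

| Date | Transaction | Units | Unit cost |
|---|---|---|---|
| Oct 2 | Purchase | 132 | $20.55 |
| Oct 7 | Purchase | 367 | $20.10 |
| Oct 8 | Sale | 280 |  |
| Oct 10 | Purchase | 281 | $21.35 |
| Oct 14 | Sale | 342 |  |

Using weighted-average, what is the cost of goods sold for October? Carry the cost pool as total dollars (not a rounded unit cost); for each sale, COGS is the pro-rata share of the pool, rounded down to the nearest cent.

After Oct 2: 132 on hand, pool $2,712.60 (≈ $20.5500 each)
After Oct 7: 499 on hand, pool $10,089.30 (≈ $20.2190 each)
Oct 8, sell 280: 280/499 × $10,089.30 → $5,661.33
After Oct 10: 500 on hand, pool $10,427.32 (≈ $20.8546 each)
Oct 14, sell 342: 342/500 × $10,427.32 → $7,132.28
Total COGS = $5,661.33 + $7,132.28 = $12,793.61
Ending inventory (cost pool remaining) = $3,295.04

COGS = $12,793.61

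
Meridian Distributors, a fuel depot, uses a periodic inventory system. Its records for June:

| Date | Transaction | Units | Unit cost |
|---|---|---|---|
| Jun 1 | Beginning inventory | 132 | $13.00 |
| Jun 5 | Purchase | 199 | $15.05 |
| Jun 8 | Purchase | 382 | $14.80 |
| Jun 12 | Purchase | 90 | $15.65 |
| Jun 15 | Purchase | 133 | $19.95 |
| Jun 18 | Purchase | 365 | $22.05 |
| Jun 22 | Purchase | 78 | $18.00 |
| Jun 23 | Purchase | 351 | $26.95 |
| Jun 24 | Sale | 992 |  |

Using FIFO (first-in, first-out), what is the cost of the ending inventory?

Ending inventory = $17,676.90

Jun 24, 992 sold [FIFO — oldest first]: 132 @ $13.00 + 199 @ $15.05 + 382 @ $14.80 + 90 @ $15.65 + 133 @ $19.95 + 56 @ $22.05 = $15,661.20
Ending inventory: 309 @ $22.05 + 78 @ $18.00 + 351 @ $26.95 = $17,676.90
Check: goods available $33,338.10 = COGS $15,661.20 + ending $17,676.90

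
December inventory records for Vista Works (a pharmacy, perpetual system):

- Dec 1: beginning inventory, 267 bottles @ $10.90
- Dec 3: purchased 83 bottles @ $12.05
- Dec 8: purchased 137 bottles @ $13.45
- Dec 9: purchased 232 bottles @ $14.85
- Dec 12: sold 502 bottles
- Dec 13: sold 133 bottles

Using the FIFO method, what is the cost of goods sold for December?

COGS = $7,950.90

Dec 12, 502 sold [FIFO — oldest first]: 267 @ $10.90 + 83 @ $12.05 + 137 @ $13.45 + 15 @ $14.85 = $5,975.85
Dec 13, 133 sold [FIFO — oldest first]: 133 @ $14.85 = $1,975.05
Total COGS = $5,975.85 + $1,975.05 = $7,950.90
Ending inventory: 84 @ $14.85 = $1,247.40
Check: goods available $9,198.30 = COGS $7,950.90 + ending $1,247.40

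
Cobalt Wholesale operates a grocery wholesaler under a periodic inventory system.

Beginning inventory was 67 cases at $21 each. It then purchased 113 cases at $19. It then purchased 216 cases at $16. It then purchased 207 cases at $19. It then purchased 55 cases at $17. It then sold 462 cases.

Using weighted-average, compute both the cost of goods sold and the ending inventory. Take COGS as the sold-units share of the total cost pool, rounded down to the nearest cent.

Sale 1, sell 462: 462/658 × $11,878.00 → $8,339.87
Ending inventory (cost pool remaining) = $3,538.13
Check: goods available $11,878.00 = COGS $8,339.87 + ending $3,538.13

COGS = $8,339.87; ending inventory = $3,538.13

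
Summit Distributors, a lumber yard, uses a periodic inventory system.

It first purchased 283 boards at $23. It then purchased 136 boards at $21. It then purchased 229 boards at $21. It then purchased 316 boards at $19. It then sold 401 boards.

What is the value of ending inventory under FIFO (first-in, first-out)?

Sale 1 (401) [FIFO — oldest first]: 283 @ $23 + 118 @ $21 = $8,987
Ending inventory: 18 @ $21 + 229 @ $21 + 316 @ $19 = $11,191

Ending inventory = $11,191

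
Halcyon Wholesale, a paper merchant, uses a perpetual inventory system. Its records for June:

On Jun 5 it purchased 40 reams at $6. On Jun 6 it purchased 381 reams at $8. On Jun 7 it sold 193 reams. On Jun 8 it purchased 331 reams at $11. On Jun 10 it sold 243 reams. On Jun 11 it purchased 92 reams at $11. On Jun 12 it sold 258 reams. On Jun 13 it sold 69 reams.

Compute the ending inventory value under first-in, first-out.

Ending inventory = $891

Jun 7, 193 sold [FIFO — oldest first]: 40 @ $6 + 153 @ $8 = $1,464
Jun 10, 243 sold [FIFO — oldest first]: 228 @ $8 + 15 @ $11 = $1,989
Jun 12, 258 sold [FIFO — oldest first]: 258 @ $11 = $2,838
Jun 13, 69 sold [FIFO — oldest first]: 58 @ $11 + 11 @ $11 = $759
Total COGS = $1,464 + $1,989 + $2,838 + $759 = $7,050
Ending inventory: 81 @ $11 = $891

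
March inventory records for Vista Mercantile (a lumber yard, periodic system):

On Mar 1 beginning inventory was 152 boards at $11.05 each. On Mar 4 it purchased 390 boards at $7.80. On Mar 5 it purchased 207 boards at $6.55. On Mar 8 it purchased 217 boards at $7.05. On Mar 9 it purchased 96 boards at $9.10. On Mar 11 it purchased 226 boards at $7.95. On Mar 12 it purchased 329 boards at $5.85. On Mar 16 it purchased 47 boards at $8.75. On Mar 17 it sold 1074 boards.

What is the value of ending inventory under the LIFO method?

Ending inventory = $5,036.00

Mar 17, 1074 sold [LIFO — newest first]: 47 @ $8.75 + 329 @ $5.85 + 226 @ $7.95 + 96 @ $9.10 + 217 @ $7.05 + 159 @ $6.55 = $7,577.50
Ending inventory: 152 @ $11.05 + 390 @ $7.80 + 48 @ $6.55 = $5,036.00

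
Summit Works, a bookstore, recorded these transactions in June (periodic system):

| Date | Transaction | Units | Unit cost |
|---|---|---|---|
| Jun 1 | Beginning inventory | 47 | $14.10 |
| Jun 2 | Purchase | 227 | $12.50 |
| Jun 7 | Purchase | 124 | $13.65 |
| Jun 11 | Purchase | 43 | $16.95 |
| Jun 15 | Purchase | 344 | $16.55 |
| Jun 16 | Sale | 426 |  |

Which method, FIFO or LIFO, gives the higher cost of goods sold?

FIFO COGS: 47 @ $14.10 + 227 @ $12.50 + 124 @ $13.65 + 28 @ $16.95 = $5,667.40
LIFO COGS: 344 @ $16.55 + 43 @ $16.95 + 39 @ $13.65 = $6,954.40

LIFO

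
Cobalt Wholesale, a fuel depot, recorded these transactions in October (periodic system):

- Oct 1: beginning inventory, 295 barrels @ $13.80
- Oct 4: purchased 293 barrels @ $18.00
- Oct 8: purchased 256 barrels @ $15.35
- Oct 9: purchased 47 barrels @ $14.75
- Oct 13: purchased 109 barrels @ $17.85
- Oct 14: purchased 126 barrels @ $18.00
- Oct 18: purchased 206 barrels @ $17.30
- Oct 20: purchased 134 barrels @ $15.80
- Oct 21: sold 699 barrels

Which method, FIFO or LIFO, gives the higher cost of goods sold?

LIFO

FIFO COGS: 295 @ $13.80 + 293 @ $18.00 + 111 @ $15.35 = $11,048.85
LIFO COGS: 134 @ $15.80 + 206 @ $17.30 + 126 @ $18.00 + 109 @ $17.85 + 47 @ $14.75 + 77 @ $15.35 = $11,769.85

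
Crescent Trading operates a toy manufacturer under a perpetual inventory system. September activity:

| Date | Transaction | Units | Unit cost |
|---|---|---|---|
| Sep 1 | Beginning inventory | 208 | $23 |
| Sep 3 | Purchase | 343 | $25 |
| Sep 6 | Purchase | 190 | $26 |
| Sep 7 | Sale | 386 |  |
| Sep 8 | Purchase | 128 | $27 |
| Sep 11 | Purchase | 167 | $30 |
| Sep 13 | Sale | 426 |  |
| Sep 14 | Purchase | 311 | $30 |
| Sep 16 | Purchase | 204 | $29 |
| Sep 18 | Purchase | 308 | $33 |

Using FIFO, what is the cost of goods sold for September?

COGS = $20,216

Sep 7, 386 sold [FIFO — oldest first]: 208 @ $23 + 178 @ $25 = $9,234
Sep 13, 426 sold [FIFO — oldest first]: 165 @ $25 + 190 @ $26 + 71 @ $27 = $10,982
Total COGS = $9,234 + $10,982 = $20,216
Ending inventory: 57 @ $27 + 167 @ $30 + 311 @ $30 + 204 @ $29 + 308 @ $33 = $31,959
Check: goods available $52,175 = COGS $20,216 + ending $31,959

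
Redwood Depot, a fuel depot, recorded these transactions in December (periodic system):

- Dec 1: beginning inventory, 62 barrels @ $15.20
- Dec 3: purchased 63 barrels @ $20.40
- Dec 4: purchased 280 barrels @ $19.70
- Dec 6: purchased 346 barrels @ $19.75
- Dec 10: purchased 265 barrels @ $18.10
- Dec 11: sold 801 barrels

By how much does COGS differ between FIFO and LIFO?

$109.10

FIFO COGS: 62 @ $15.20 + 63 @ $20.40 + 280 @ $19.70 + 346 @ $19.75 + 50 @ $18.10 = $15,482.10
LIFO COGS: 265 @ $18.10 + 346 @ $19.75 + 190 @ $19.70 = $15,373.00
Difference = |$15,482.10 − $15,373.00| = $109.10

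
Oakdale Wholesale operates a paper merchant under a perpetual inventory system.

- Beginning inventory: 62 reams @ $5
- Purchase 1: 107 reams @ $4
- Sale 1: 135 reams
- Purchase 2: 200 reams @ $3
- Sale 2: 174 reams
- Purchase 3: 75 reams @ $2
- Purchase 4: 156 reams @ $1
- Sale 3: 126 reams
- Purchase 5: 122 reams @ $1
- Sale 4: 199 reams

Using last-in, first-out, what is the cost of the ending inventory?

Ending inventory = $304

Sale 1 (135) [LIFO — newest first]: 107 @ $4 + 28 @ $5 = $568
Sale 2 (174) [LIFO — newest first]: 174 @ $3 = $522
Sale 3 (126) [LIFO — newest first]: 126 @ $1 = $126
Sale 4 (199) [LIFO — newest first]: 122 @ $1 + 30 @ $1 + 47 @ $2 = $246
Total COGS = $568 + $522 + $126 + $246 = $1,462
Ending inventory: 34 @ $5 + 26 @ $3 + 28 @ $2 = $304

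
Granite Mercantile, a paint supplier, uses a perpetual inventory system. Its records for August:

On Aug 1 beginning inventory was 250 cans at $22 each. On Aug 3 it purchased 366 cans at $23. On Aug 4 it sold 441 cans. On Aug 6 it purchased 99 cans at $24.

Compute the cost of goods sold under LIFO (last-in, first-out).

COGS = $10,068

Aug 4, 441 sold [LIFO — newest first]: 366 @ $23 + 75 @ $22 = $10,068
Ending inventory: 175 @ $22 + 99 @ $24 = $6,226
Check: goods available $16,294 = COGS $10,068 + ending $6,226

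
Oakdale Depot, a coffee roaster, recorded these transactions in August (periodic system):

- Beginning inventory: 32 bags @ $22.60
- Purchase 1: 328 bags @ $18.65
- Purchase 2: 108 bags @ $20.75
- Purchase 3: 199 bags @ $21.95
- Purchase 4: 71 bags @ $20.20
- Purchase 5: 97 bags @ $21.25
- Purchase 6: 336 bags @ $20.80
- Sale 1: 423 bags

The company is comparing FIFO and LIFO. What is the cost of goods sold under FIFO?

FIFO COGS: 32 @ $22.60 + 328 @ $18.65 + 63 @ $20.75 = $8,147.65
LIFO COGS: 336 @ $20.80 + 87 @ $21.25 = $8,837.55

COGS = $8,147.65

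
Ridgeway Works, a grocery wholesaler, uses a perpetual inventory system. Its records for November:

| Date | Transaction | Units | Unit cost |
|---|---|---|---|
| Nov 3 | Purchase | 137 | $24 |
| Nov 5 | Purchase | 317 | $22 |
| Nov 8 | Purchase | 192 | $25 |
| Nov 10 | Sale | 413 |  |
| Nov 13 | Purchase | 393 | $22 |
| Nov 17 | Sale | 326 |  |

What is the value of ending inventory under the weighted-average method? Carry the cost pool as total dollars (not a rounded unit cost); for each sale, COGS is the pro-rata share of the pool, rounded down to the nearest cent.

Ending inventory = $6,746.93

After Nov 3: 137 on hand, pool $3,288.00 (≈ $24.0000 each)
After Nov 5: 454 on hand, pool $10,262.00 (≈ $22.6035 each)
After Nov 8: 646 on hand, pool $15,062.00 (≈ $23.3158 each)
Nov 10, sell 413: 413/646 × $15,062.00 → $9,629.42
After Nov 13: 626 on hand, pool $14,078.58 (≈ $22.4897 each)
Nov 17, sell 326: 326/626 × $14,078.58 → $7,331.65
Total COGS = $9,629.42 + $7,331.65 = $16,961.07
Ending inventory (cost pool remaining) = $6,746.93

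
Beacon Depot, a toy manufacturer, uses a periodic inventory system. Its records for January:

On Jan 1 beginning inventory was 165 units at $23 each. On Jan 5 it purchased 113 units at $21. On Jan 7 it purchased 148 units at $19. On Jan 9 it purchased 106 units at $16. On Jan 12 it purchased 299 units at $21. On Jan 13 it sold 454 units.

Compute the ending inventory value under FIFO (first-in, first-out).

Jan 13, 454 sold [FIFO — oldest first]: 165 @ $23 + 113 @ $21 + 148 @ $19 + 28 @ $16 = $9,428
Ending inventory: 78 @ $16 + 299 @ $21 = $7,527
Check: goods available $16,955 = COGS $9,428 + ending $7,527

Ending inventory = $7,527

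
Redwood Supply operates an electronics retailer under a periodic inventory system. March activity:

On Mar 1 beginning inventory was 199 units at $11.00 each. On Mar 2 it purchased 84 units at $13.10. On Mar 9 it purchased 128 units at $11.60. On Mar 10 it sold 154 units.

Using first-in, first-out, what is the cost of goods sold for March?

Mar 10, 154 sold [FIFO — oldest first]: 154 @ $11.00 = $1,694.00
Ending inventory: 45 @ $11.00 + 84 @ $13.10 + 128 @ $11.60 = $3,080.20
Check: goods available $4,774.20 = COGS $1,694.00 + ending $3,080.20

COGS = $1,694.00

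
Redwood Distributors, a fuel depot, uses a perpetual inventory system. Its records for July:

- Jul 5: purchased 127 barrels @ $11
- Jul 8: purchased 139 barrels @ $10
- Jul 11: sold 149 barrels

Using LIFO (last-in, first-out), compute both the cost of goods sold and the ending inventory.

Jul 11, 149 sold [LIFO — newest first]: 139 @ $10 + 10 @ $11 = $1,500
Ending inventory: 117 @ $11 = $1,287
Check: goods available $2,787 = COGS $1,500 + ending $1,287

COGS = $1,500; ending inventory = $1,287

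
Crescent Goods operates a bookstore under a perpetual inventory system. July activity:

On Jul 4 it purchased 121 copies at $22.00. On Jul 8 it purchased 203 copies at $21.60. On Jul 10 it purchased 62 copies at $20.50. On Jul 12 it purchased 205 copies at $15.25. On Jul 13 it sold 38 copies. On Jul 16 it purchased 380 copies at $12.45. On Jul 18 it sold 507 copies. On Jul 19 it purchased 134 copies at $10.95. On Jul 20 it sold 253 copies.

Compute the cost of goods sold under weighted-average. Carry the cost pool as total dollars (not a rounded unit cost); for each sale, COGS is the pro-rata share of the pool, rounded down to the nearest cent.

COGS = $12,973.35

After Jul 4: 121 on hand, pool $2,662.00 (≈ $22.0000 each)
After Jul 8: 324 on hand, pool $7,046.80 (≈ $21.7494 each)
After Jul 10: 386 on hand, pool $8,317.80 (≈ $21.5487 each)
After Jul 12: 591 on hand, pool $11,444.05 (≈ $19.3639 each)
Jul 13, sell 38: 38/591 × $11,444.05 → $735.82
After Jul 16: 933 on hand, pool $15,439.23 (≈ $16.5479 each)
Jul 18, sell 507: 507/933 × $15,439.23 → $8,389.80
After Jul 19: 560 on hand, pool $8,516.73 (≈ $15.2084 each)
Jul 20, sell 253: 253/560 × $8,516.73 → $3,847.73
Total COGS = $735.82 + $8,389.80 + $3,847.73 = $12,973.35
Ending inventory (cost pool remaining) = $4,669.00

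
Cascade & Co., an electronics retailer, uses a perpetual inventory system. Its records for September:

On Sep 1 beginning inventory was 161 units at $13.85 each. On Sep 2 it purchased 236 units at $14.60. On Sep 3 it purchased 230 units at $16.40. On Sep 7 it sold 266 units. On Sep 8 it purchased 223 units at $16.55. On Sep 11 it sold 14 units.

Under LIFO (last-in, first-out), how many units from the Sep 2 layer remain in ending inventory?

Sep 7, 266 sold [LIFO — newest first]: 230 @ $16.40 + 36 @ $14.60 = $4,297.60
Sep 11, 14 sold [LIFO — newest first]: 14 @ $16.55 = $231.70
Total COGS = $4,297.60 + $231.70 = $4,529.30
Ending inventory: 161 @ $13.85 + 200 @ $14.60 + 209 @ $16.55 = $8,608.80

200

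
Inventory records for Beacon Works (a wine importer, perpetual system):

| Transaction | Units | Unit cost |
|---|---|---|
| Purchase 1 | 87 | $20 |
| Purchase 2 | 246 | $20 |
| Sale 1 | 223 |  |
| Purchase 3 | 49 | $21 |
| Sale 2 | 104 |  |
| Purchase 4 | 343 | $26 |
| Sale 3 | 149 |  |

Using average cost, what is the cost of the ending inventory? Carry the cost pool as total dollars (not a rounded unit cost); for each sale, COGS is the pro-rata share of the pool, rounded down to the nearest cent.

After Purchase 1: 87 on hand, pool $1,740.00 (≈ $20.0000 each)
After Purchase 2: 333 on hand, pool $6,660.00 (≈ $20.0000 each)
Sale 1, sell 223: 223/333 × $6,660.00 → $4,460.00
After Purchase 3: 159 on hand, pool $3,229.00 (≈ $20.3082 each)
Sale 2, sell 104: 104/159 × $3,229.00 → $2,112.05
After Purchase 4: 398 on hand, pool $10,034.95 (≈ $25.2134 each)
Sale 3, sell 149: 149/398 × $10,034.95 → $3,756.80
Total COGS = $4,460.00 + $2,112.05 + $3,756.80 = $10,328.85
Ending inventory (cost pool remaining) = $6,278.15

Ending inventory = $6,278.15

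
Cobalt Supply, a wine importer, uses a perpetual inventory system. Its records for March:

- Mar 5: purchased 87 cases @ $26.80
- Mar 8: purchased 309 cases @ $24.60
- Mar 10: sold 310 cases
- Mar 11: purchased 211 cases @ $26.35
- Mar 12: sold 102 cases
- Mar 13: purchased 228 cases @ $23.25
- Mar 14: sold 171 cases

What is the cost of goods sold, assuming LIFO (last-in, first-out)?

Mar 10, 310 sold [LIFO — newest first]: 309 @ $24.60 + 1 @ $26.80 = $7,628.20
Mar 12, 102 sold [LIFO — newest first]: 102 @ $26.35 = $2,687.70
Mar 14, 171 sold [LIFO — newest first]: 171 @ $23.25 = $3,975.75
Total COGS = $7,628.20 + $2,687.70 + $3,975.75 = $14,291.65
Ending inventory: 86 @ $26.80 + 109 @ $26.35 + 57 @ $23.25 = $6,502.20
Check: goods available $20,793.85 = COGS $14,291.65 + ending $6,502.20

COGS = $14,291.65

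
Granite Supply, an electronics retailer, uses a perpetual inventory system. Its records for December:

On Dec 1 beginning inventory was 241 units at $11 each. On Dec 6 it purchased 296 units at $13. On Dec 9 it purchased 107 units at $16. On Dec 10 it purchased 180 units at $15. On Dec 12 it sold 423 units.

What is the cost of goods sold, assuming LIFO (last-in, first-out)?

COGS = $6,180

Dec 12, 423 sold [LIFO — newest first]: 180 @ $15 + 107 @ $16 + 136 @ $13 = $6,180
Ending inventory: 241 @ $11 + 160 @ $13 = $4,731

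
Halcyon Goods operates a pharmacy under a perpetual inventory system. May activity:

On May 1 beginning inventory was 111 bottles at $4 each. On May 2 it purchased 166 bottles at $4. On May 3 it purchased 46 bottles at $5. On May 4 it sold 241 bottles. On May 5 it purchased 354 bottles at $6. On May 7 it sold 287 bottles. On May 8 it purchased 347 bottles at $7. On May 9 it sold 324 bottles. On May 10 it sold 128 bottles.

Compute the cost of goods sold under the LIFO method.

COGS = $5,715

May 4, 241 sold [LIFO — newest first]: 46 @ $5 + 166 @ $4 + 29 @ $4 = $1,010
May 7, 287 sold [LIFO — newest first]: 287 @ $6 = $1,722
May 9, 324 sold [LIFO — newest first]: 324 @ $7 = $2,268
May 10, 128 sold [LIFO — newest first]: 23 @ $7 + 67 @ $6 + 38 @ $4 = $715
Total COGS = $1,010 + $1,722 + $2,268 + $715 = $5,715
Ending inventory: 44 @ $4 = $176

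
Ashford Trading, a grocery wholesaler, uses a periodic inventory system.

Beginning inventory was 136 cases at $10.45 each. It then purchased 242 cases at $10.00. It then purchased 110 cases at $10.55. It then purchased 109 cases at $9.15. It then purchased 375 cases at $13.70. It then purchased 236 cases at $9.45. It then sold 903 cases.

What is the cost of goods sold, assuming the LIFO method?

Sale 1 (903) [LIFO — newest first]: 236 @ $9.45 + 375 @ $13.70 + 109 @ $9.15 + 110 @ $10.55 + 73 @ $10.00 = $10,255.55
Ending inventory: 136 @ $10.45 + 169 @ $10.00 = $3,111.20

COGS = $10,255.55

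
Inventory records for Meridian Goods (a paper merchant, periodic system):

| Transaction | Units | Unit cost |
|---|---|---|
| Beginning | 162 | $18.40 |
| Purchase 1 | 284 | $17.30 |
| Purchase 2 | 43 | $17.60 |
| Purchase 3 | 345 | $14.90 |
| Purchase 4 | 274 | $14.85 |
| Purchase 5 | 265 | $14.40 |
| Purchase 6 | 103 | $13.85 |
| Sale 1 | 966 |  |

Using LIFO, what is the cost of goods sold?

COGS = $14,139.05

Sale 1 (966) [LIFO — newest first]: 103 @ $13.85 + 265 @ $14.40 + 274 @ $14.85 + 324 @ $14.90 = $14,139.05
Ending inventory: 162 @ $18.40 + 284 @ $17.30 + 43 @ $17.60 + 21 @ $14.90 = $8,963.70
Check: goods available $23,102.75 = COGS $14,139.05 + ending $8,963.70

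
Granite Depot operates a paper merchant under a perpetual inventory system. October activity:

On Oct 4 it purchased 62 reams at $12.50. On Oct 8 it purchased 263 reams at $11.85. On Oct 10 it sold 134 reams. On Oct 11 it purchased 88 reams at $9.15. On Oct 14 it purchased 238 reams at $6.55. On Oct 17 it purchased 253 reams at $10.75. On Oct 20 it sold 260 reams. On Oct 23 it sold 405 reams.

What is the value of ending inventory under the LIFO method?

Oct 10, 134 sold [LIFO — newest first]: 134 @ $11.85 = $1,587.90
Oct 20, 260 sold [LIFO — newest first]: 253 @ $10.75 + 7 @ $6.55 = $2,765.60
Oct 23, 405 sold [LIFO — newest first]: 231 @ $6.55 + 88 @ $9.15 + 86 @ $11.85 = $3,337.35
Total COGS = $1,587.90 + $2,765.60 + $3,337.35 = $7,690.85
Ending inventory: 62 @ $12.50 + 43 @ $11.85 = $1,284.55

Ending inventory = $1,284.55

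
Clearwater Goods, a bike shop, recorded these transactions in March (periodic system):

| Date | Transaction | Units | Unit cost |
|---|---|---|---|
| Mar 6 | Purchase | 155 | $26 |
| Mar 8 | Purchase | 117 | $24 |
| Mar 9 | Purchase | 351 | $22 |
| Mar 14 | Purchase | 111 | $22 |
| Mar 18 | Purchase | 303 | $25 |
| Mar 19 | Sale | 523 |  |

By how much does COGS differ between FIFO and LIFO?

$55

FIFO COGS: 155 @ $26 + 117 @ $24 + 251 @ $22 = $12,360
LIFO COGS: 303 @ $25 + 111 @ $22 + 109 @ $22 = $12,415
Difference = |$12,360 − $12,415| = $55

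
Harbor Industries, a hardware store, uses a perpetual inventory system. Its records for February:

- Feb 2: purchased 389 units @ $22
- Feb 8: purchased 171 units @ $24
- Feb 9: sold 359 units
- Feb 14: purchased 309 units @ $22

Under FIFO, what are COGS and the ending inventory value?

Feb 9, 359 sold [FIFO — oldest first]: 359 @ $22 = $7,898
Ending inventory: 30 @ $22 + 171 @ $24 + 309 @ $22 = $11,562
Check: goods available $19,460 = COGS $7,898 + ending $11,562

COGS = $7,898; ending inventory = $11,562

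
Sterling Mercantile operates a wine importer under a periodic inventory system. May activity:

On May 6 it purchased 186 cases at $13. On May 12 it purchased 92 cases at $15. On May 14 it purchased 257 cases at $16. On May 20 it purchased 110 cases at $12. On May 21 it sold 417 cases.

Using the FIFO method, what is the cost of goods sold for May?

COGS = $6,022

May 21, 417 sold [FIFO — oldest first]: 186 @ $13 + 92 @ $15 + 139 @ $16 = $6,022
Ending inventory: 118 @ $16 + 110 @ $12 = $3,208
Check: goods available $9,230 = COGS $6,022 + ending $3,208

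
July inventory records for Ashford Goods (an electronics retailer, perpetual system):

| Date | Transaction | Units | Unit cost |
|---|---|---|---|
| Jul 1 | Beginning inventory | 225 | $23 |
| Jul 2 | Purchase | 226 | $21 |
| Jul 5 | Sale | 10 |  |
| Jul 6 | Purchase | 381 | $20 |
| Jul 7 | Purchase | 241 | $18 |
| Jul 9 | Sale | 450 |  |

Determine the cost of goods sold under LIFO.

Jul 5, 10 sold [LIFO — newest first]: 10 @ $21 = $210
Jul 9, 450 sold [LIFO — newest first]: 241 @ $18 + 209 @ $20 = $8,518
Total COGS = $210 + $8,518 = $8,728
Ending inventory: 225 @ $23 + 216 @ $21 + 172 @ $20 = $13,151
Check: goods available $21,879 = COGS $8,728 + ending $13,151

COGS = $8,728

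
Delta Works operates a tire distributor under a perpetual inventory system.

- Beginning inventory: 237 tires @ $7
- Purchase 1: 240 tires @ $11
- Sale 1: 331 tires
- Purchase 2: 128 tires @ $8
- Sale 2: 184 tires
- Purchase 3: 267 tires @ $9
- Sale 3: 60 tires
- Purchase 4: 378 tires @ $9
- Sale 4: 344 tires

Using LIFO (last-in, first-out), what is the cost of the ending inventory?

Ending inventory = $2,799

Sale 1 (331) [LIFO — newest first]: 240 @ $11 + 91 @ $7 = $3,277
Sale 2 (184) [LIFO — newest first]: 128 @ $8 + 56 @ $7 = $1,416
Sale 3 (60) [LIFO — newest first]: 60 @ $9 = $540
Sale 4 (344) [LIFO — newest first]: 344 @ $9 = $3,096
Total COGS = $3,277 + $1,416 + $540 + $3,096 = $8,329
Ending inventory: 90 @ $7 + 207 @ $9 + 34 @ $9 = $2,799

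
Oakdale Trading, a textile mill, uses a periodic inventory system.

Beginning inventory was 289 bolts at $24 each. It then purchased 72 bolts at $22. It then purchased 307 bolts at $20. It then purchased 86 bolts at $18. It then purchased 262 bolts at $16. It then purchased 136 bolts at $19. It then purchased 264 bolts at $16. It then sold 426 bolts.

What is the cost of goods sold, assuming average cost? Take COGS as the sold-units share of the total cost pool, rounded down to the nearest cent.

Sale 1, sell 426: 426/1416 × $27,208.00 → $8,185.45
Ending inventory (cost pool remaining) = $19,022.55
Check: goods available $27,208.00 = COGS $8,185.45 + ending $19,022.55

COGS = $8,185.45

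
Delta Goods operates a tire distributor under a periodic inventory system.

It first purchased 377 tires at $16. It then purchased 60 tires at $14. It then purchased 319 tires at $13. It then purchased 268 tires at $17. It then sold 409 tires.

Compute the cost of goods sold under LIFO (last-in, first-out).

Sale 1 (409) [LIFO — newest first]: 268 @ $17 + 141 @ $13 = $6,389
Ending inventory: 377 @ $16 + 60 @ $14 + 178 @ $13 = $9,186

COGS = $6,389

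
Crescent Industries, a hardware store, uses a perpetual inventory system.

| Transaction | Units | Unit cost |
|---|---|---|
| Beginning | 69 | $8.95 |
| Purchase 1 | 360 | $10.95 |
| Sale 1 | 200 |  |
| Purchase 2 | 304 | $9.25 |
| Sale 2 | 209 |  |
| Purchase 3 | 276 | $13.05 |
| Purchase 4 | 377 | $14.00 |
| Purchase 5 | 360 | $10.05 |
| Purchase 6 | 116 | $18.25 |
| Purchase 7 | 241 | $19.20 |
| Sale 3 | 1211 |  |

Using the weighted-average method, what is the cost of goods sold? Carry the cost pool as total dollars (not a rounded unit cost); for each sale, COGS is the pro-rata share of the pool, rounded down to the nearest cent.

After Beginning: 69 on hand, pool $617.55 (≈ $8.9500 each)
After Purchase 1: 429 on hand, pool $4,559.55 (≈ $10.6283 each)
Sale 1, sell 200: 200/429 × $4,559.55 → $2,125.66
After Purchase 2: 533 on hand, pool $5,245.89 (≈ $9.8422 each)
Sale 2, sell 209: 209/533 × $5,245.89 → $2,057.01
After Purchase 3: 600 on hand, pool $6,790.68 (≈ $11.3178 each)
After Purchase 4: 977 on hand, pool $12,068.68 (≈ $12.3528 each)
After Purchase 5: 1337 on hand, pool $15,686.68 (≈ $11.7327 each)
After Purchase 6: 1453 on hand, pool $17,803.68 (≈ $12.2530 each)
After Purchase 7: 1694 on hand, pool $22,430.88 (≈ $13.2414 each)
Sale 3, sell 1211: 1211/1694 × $22,430.88 → $16,035.29
Total COGS = $2,125.66 + $2,057.01 + $16,035.29 = $20,217.96
Ending inventory (cost pool remaining) = $6,395.59
Check: goods available $26,613.55 = COGS $20,217.96 + ending $6,395.59

COGS = $20,217.96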